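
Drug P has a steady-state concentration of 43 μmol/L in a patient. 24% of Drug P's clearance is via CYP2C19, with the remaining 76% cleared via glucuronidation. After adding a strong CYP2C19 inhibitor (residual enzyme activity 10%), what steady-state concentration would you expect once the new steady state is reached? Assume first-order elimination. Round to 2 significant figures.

55 μmol/L

The CYP2C19 pathway (24% of clearance) falls to 0.1× activity: 0.24 × 0.1 = 0.024.
Non-CYP routes (76%) are unchanged.
CL_new/CL_old = 0.024 + 0.76 = 0.784.
New steady-state concentration = baseline ÷ relative clearance = 43 / 0.784 = 55 μmol/L.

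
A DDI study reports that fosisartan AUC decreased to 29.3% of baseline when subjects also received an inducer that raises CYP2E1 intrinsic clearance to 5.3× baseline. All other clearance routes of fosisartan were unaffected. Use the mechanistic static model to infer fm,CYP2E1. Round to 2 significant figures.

0.56

Let fm be the CYP2E1 fraction. New clearance relative to baseline = fm × 5.3 + (1 − fm).
AUC ratio = 1 / (new CL fraction), so new CL fraction = 1 / 0.293 = 3.413.
fm × 5.3 + 1 − fm = 3.413  ⇒  fm × (5.3 − 1) = 2.413  ⇒  fm = 0.56.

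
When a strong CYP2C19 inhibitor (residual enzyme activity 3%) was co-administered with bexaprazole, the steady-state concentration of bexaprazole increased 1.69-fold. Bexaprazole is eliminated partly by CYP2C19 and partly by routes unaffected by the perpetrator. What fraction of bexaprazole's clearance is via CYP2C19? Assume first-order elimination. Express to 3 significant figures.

0.421

CL'/CL = 1 / 1.69 = 0.5917
0.03·fm + (1 − fm) = 0.5917
fm = (0.5917 − 1) / (0.03 − 1) = 0.421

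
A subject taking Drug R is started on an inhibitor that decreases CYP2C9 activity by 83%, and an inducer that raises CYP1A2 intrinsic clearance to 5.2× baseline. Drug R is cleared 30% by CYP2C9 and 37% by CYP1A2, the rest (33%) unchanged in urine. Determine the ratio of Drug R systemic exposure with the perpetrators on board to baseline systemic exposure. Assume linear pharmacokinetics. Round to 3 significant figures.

0.434

The CYP2C9 pathway (30% of clearance) is reduced to 0.17× activity: 0.3 × 0.17 = 0.051.
The CYP1A2 pathway (37% of clearance) is boosted to 5.2× activity: 0.37 × 5.2 = 1.924.
The remaining 33% of clearance is unaffected.
Relative clearance = 0.051 + 1.924 + 0.33 = 2.305.
Because systemic exposure varies inversely with clearance, the combined effect is 1 / 2.305 = 0.434.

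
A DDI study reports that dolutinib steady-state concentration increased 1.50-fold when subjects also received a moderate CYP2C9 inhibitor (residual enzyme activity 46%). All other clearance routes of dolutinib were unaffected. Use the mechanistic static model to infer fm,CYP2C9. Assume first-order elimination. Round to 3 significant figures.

Write x for the fraction cleared via CYP2C9. The observed steady-state concentration change means clearance fell to 1/1.50 = 0.6667 of baseline.
Only the CYP2C9 route changed, so 0.6667 = x·0.46 + (1 − x), giving x = 0.617.

0.617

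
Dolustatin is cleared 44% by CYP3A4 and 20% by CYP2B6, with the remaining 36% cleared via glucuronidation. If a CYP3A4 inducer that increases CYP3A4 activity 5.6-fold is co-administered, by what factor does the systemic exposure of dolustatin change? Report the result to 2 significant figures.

CYP3A4: 0.44 × 5.6 = 2.464
CYP2B6: 0.2 (unchanged)
Other: 0.36 (unchanged)
Relative clearance = 2.464 + 0.2 + 0.36 = 3.024.
Systemic exposure ratio = CL_old/CL_new = 1 / 3.024 = 0.33.

0.33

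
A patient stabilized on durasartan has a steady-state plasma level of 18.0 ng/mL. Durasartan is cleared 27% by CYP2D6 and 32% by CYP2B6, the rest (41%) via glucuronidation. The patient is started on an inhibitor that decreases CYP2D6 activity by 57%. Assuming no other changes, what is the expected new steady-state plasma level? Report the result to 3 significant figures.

21.3 ng/mL

The CYP2D6 pathway (27% of clearance) is reduced to 0.43× activity: 0.27 × 0.43 = 0.1161.
CYP2B6 (32%) and the residual 41% are unaffected.
CL_new/CL_old = 0.1161 + 0.32 + 0.41 = 0.8461.
With dosing unchanged, steady-state plasma level scales as 1/CL: 18.0 / 0.8461 = 21.3 ng/mL.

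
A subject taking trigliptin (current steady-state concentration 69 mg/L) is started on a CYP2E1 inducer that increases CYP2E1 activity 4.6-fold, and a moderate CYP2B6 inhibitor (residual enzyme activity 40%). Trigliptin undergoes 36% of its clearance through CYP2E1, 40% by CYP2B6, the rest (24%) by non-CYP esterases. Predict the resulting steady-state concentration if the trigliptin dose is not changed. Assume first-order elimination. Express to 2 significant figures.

CYP2E1: 0.36 × 4.6 = 1.656
CYP2B6: 0.4 × 0.4 = 0.16
Other: 0.24 (unchanged)
New clearance relative to baseline: 1.656 + 0.16 + 0.24 = 2.056.
Steady-state concentration ∝ 1/CL: new value = 69 / 2.056 = 34 mg/L.

34 mg/L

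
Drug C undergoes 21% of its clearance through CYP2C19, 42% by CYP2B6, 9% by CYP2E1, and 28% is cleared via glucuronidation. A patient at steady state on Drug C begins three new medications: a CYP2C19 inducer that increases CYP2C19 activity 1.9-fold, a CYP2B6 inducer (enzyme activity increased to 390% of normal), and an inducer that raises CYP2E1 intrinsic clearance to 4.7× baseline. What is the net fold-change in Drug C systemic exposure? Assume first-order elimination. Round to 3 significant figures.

0.365

The CYP2C19 pathway (21% of clearance) is boosted to 1.9× activity: 0.21 × 1.9 = 0.399.
The CYP2B6 pathway (42% of clearance) rises to 3.9× activity: 0.42 × 3.9 = 1.638.
The CYP2E1 pathway (9% of clearance) rises to 4.7× activity: 0.09 × 4.7 = 0.423.
Non-CYP routes (28%) are unchanged.
Relative clearance = 0.399 + 1.638 + 0.423 + 0.28 = 2.74.
Because systemic exposure varies inversely with clearance, the combined effect is 1 / 2.74 = 0.365.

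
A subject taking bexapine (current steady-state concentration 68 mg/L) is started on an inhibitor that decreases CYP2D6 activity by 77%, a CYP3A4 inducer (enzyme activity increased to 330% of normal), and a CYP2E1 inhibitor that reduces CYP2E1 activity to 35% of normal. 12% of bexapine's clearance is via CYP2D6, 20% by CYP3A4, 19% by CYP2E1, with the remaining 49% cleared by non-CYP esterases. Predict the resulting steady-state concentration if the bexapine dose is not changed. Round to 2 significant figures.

The CYP2D6 pathway (12% of clearance) is reduced to 0.23× activity: 0.12 × 0.23 = 0.0276.
The CYP3A4 pathway (20% of clearance) is boosted to 3.3× activity: 0.2 × 3.3 = 0.66.
The CYP2E1 pathway (19% of clearance) drops to 0.35× activity: 0.19 × 0.35 = 0.0665.
Non-CYP routes (49%) are unchanged.
CL_new/CL_old = 0.0276 + 0.66 + 0.0665 + 0.49 = 1.2441.
Steady-state concentration ∝ 1/CL: new value = 68 / 1.2441 = 55 mg/L.

55 mg/L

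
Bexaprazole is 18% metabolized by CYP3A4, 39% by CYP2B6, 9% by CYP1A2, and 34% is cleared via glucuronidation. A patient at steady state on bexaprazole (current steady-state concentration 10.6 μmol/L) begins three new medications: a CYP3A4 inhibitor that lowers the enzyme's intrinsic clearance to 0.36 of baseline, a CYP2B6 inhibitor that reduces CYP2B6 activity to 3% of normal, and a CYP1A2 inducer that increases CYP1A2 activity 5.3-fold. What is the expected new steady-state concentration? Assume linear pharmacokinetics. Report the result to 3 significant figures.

The CYP3A4 pathway (18% of clearance) falls to 0.36× activity: 0.18 × 0.36 = 0.0648.
The CYP2B6 pathway (39% of clearance) falls to 0.03× activity: 0.39 × 0.03 = 0.0117.
The CYP1A2 pathway (9% of clearance) is boosted to 5.3× activity: 0.09 × 5.3 = 0.477.
Non-CYP routes (34%) are unchanged.
New clearance relative to baseline: 0.0648 + 0.0117 + 0.477 + 0.34 = 0.8935.
Dividing the baseline by the relative clearance: 10.6 / 0.8935 = 11.9 μmol/L.

11.9 μmol/L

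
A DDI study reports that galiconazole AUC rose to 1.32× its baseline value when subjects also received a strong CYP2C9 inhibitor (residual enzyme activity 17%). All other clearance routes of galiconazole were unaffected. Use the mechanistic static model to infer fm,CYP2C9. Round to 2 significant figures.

CL'/CL = 1 / 1.32 = 0.7576
0.17·fm + (1 − fm) = 0.7576
fm = (0.7576 − 1) / (0.17 − 1) = 0.29

0.29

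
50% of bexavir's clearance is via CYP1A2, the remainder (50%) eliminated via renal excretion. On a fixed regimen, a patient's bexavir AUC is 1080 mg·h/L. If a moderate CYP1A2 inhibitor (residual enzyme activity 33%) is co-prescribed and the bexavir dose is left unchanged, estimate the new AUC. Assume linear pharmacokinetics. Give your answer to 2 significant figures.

1.6 × 10³ mg·h/L

CYP1A2: 0.5 × 0.33 = 0.165
Other: 0.5 (unchanged)
CL_new/CL_old = 0.165 + 0.5 = 0.665.
With dosing unchanged, AUC scales as 1/CL: 1080 / 0.665 = 1.6 × 10³ mg·h/L.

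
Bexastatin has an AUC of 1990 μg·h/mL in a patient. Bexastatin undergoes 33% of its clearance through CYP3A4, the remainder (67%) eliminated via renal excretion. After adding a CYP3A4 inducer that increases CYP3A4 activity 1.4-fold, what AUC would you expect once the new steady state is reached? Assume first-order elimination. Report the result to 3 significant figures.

1.76 × 10³ μg·h/mL

The CYP3A4 pathway (33% of clearance) increases to 1.4× activity: 0.33 × 1.4 = 0.462.
The remaining 67% of clearance is unaffected.
Relative clearance = 0.462 + 0.67 = 1.132.
New AUC = baseline ÷ relative clearance = 1990 / 1.132 = 1.76 × 10³ μg·h/mL.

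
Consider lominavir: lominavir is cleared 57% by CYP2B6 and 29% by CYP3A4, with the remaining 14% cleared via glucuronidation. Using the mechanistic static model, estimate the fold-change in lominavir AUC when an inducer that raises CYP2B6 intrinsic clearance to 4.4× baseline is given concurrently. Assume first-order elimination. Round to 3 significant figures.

0.340

The CYP2B6 pathway (57% of clearance) increases to 4.4× activity: 0.57 × 4.4 = 2.508.
CYP3A4 (29%) and the residual 14% are unaffected.
CL_new/CL_old = 2.508 + 0.29 + 0.14 = 2.938.
AUC ratio = CL_old/CL_new = 1 / 2.938 = 0.340.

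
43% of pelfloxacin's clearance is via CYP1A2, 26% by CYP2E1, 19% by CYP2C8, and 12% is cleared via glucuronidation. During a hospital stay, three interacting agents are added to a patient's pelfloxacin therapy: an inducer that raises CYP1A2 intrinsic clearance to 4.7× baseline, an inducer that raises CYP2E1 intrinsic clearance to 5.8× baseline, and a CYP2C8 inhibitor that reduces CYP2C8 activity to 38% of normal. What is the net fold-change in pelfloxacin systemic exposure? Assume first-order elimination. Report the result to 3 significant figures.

0.269

CYP1A2: 0.43 × 4.7 = 2.021
CYP2E1: 0.26 × 5.8 = 1.508
CYP2C8: 0.19 × 0.38 = 0.0722
Other: 0.12 (unchanged)
Relative clearance = 2.021 + 1.508 + 0.0722 + 0.12 = 3.7212.
Net systemic exposure ratio = 1 / 3.7212 = 0.269.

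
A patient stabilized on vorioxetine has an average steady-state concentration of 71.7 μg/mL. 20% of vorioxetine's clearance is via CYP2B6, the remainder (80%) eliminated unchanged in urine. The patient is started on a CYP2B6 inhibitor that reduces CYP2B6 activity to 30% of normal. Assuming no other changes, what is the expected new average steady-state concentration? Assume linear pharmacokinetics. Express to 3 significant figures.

83.4 μg/mL

The CYP2B6 pathway (20% of clearance) drops to 0.3× activity: 0.2 × 0.3 = 0.06.
The remaining 80% of clearance is unaffected.
New clearance relative to baseline: 0.06 + 0.8 = 0.86.
Average steady-state concentration ∝ 1/CL, so new value = 71.7 / 0.86 = 83.4 μg/mL.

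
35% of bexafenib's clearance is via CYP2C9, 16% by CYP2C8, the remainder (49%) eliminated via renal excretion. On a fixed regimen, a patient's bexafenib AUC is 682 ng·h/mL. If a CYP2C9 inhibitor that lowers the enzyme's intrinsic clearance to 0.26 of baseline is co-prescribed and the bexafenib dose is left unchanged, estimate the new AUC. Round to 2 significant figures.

CYP2C9: 0.35 × 0.26 = 0.091
CYP2C8: 0.16 (unchanged)
Other: 0.49 (unchanged)
Relative clearance = 0.091 + 0.16 + 0.49 = 0.741.
AUC ∝ 1/CL, so new value = 682 / 0.741 = 9.2 × 10² ng·h/mL.

9.2 × 10² ng·h/mL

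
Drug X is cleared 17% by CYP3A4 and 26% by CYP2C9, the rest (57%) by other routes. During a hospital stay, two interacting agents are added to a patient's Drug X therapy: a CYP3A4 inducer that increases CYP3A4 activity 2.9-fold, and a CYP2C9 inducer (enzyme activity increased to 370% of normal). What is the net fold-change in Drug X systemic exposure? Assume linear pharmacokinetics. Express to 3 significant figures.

0.494

The CYP3A4 pathway (17% of clearance) increases to 2.9× activity: 0.17 × 2.9 = 0.493.
The CYP2C9 pathway (26% of clearance) rises to 3.7× activity: 0.26 × 3.7 = 0.962.
The remaining 57% of clearance is unaffected.
New clearance relative to baseline: 0.493 + 0.962 + 0.57 = 2.025.
Net systemic exposure ratio = 1 / 2.025 = 0.494.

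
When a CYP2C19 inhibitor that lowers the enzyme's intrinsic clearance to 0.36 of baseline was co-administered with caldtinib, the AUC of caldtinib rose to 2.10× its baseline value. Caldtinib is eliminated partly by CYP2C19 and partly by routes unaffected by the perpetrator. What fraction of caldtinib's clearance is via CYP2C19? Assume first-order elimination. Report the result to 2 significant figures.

CL'/CL = 1 / 2.10 = 0.4762
0.36·fm + (1 − fm) = 0.4762
fm = (0.4762 − 1) / (0.36 − 1) = 0.82

0.82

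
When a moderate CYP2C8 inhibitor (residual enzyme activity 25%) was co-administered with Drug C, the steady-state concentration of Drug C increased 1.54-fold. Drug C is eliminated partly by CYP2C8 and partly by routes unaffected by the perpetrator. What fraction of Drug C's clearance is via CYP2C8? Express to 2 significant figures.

0.47

Let fm be the CYP2C8 fraction. New clearance relative to baseline = fm × 0.25 + (1 − fm).
Steady-state concentration ratio = 1 / (new CL fraction), so new CL fraction = 1 / 1.54 = 0.6494.
fm × 0.25 + 1 − fm = 0.6494  ⇒  fm × (0.25 − 1) = −0.3506  ⇒  fm = 0.47.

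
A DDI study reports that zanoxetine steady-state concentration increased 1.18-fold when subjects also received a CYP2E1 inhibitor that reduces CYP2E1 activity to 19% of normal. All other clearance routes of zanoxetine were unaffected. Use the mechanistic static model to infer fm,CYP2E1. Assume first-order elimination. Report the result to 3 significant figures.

Write x for the fraction cleared via CYP2E1. The observed steady-state concentration change means clearance fell to 1/1.18 = 0.8475 of baseline.
Setting x·0.19 + (1 − x) = 0.8475 and solving: x = (0.8475 − 1)/(0.19 − 1) = 0.188.

0.188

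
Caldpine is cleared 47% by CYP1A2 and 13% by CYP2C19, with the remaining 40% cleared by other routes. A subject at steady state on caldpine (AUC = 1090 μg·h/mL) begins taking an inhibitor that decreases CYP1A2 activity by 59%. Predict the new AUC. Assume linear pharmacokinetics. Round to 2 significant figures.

CYP1A2: 0.47 × 0.41 = 0.1927
CYP2C19: 0.13 (unchanged)
Other: 0.4 (unchanged)
Relative clearance = 0.1927 + 0.13 + 0.4 = 0.7227.
With dosing unchanged, AUC scales as 1/CL: 1090 / 0.7227 = 1.5 × 10³ μg·h/mL.

1.5 × 10³ μg·h/mL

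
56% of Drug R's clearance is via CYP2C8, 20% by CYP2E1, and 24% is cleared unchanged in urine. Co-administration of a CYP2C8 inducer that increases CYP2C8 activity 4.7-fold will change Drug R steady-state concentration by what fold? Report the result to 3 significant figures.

CYP2C8: 0.56 × 4.7 = 2.632
CYP2E1: 0.2 (unchanged)
Other: 0.24 (unchanged)
New clearance relative to baseline: 2.632 + 0.2 + 0.24 = 3.072.
Steady-state concentration is inversely proportional to clearance, so the fold-change is 1 / 3.072 = 0.326.

0.326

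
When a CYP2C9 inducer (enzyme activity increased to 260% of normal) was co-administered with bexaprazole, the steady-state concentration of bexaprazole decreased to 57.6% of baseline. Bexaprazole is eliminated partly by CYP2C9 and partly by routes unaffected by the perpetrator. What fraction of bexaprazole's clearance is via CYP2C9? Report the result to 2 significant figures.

CL'/CL = 1 / 0.576 = 1.736
2.6·fm + (1 − fm) = 1.736
fm = (1.736 − 1) / (2.6 − 1) = 0.46

0.46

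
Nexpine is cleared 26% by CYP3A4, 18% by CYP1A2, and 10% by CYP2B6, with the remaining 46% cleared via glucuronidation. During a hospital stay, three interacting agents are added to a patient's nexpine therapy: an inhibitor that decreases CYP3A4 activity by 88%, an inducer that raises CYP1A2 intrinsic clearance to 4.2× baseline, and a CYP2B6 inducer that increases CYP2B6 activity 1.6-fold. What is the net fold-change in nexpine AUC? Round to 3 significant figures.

0.711

The CYP3A4 pathway (26% of clearance) is reduced to 0.12× activity: 0.26 × 0.12 = 0.0312.
The CYP1A2 pathway (18% of clearance) rises to 4.2× activity: 0.18 × 4.2 = 0.756.
The CYP2B6 pathway (10% of clearance) rises to 1.6× activity: 0.1 × 1.6 = 0.16.
Non-CYP routes (46%) are unchanged.
CL_new/CL_old = 0.0312 + 0.756 + 0.16 + 0.46 = 1.4072.
AUC ∝ 1/CL: fold-change = 1 / 1.4072 = 0.711.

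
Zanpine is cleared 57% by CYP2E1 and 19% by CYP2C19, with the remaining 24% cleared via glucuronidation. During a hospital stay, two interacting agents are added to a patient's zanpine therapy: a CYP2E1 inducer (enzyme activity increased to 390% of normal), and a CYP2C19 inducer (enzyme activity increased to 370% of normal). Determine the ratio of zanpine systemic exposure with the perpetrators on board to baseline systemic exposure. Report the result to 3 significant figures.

0.316

CYP2E1: 0.57 × 3.9 = 2.223
CYP2C19: 0.19 × 3.7 = 0.703
Other: 0.24 (unchanged)
New clearance relative to baseline: 2.223 + 0.703 + 0.24 = 3.166.
Net systemic exposure ratio = 1 / 3.166 = 0.316.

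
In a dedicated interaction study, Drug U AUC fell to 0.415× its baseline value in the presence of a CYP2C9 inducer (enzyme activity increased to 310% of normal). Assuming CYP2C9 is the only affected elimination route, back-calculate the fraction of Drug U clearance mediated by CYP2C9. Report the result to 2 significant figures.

0.67

Call the CYP2C9 fraction fm. After the interaction, CL_new/CL_old = fm × 3.1 + (1 − fm).
AUC ratio = 1 / (new CL fraction), so new CL fraction = 1 / 0.415 = 2.41.
fm × 3.1 + 1 − fm = 2.41  ⇒  fm × (3.1 − 1) = 1.41  ⇒  fm = 0.67.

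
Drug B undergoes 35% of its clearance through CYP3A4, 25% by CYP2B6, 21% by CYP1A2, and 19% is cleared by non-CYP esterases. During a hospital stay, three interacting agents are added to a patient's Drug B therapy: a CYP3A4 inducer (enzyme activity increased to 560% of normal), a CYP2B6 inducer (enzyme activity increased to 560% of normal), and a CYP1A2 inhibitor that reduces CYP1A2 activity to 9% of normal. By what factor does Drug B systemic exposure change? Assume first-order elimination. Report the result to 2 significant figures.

The CYP3A4 pathway (35% of clearance) increases to 5.6× activity: 0.35 × 5.6 = 1.96.
The CYP2B6 pathway (25% of clearance) rises to 5.6× activity: 0.25 × 5.6 = 1.4.
The CYP1A2 pathway (21% of clearance) is reduced to 0.09× activity: 0.21 × 0.09 = 0.0189.
Non-CYP routes (19%) are unchanged.
New clearance relative to baseline: 1.96 + 1.4 + 0.0189 + 0.19 = 3.5689.
Net systemic exposure ratio = 1 / 3.5689 = 0.28.

0.28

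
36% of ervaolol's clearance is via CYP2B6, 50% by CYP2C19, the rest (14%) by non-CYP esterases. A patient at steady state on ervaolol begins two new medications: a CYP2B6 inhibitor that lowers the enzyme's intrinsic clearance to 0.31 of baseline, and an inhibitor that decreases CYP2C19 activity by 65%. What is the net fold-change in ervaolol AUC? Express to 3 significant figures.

CYP2B6: 0.36 × 0.31 = 0.1116
CYP2C19: 0.5 × 0.35 = 0.175
Other: 0.14 (unchanged)
New clearance relative to baseline: 0.1116 + 0.175 + 0.14 = 0.4266.
AUC ∝ 1/CL: fold-change = 1 / 0.4266 = 2.34.

2.34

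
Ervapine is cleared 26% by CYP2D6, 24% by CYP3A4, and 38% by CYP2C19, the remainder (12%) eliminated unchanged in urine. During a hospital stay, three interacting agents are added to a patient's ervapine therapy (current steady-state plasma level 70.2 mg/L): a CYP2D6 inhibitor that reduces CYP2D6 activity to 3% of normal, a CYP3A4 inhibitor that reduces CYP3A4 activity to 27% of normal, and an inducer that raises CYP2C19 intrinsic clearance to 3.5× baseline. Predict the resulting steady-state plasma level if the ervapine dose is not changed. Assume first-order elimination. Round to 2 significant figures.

46 mg/L

The CYP2D6 pathway (26% of clearance) falls to 0.03× activity: 0.26 × 0.03 = 0.0078.
The CYP3A4 pathway (24% of clearance) falls to 0.27× activity: 0.24 × 0.27 = 0.0648.
The CYP2C19 pathway (38% of clearance) increases to 3.5× activity: 0.38 × 3.5 = 1.33.
The remaining 12% of clearance is unaffected.
CL_new/CL_old = 0.0078 + 0.0648 + 1.33 + 0.12 = 1.5226.
New steady-state plasma level = 70.2 / 1.5226 = 46 mg/L (concentration scales inversely with clearance).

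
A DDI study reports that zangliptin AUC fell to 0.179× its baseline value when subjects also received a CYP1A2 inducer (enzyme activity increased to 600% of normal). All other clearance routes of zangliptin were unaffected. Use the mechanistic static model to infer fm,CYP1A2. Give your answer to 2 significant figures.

Let x = fm,CYP1A2. Because AUC ∝ 1/CL, relative clearance rose to 1/0.179 = 5.587.
Setting x·6 + (1 − x) = 5.587 and solving: x = (5.587 − 1)/(6 − 1) = 0.92.

0.92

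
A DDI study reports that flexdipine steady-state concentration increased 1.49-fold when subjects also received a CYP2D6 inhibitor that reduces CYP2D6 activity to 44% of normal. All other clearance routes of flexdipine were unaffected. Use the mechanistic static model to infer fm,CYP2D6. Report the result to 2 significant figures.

0.59

Let fm be the CYP2D6 fraction. New clearance relative to baseline = fm × 0.44 + (1 − fm).
Steady-state concentration ratio = 1 / (new CL fraction), so new CL fraction = 1 / 1.49 = 0.6711.
fm × 0.44 + 1 − fm = 0.6711  ⇒  fm × (0.44 − 1) = −0.3289  ⇒  fm = 0.59.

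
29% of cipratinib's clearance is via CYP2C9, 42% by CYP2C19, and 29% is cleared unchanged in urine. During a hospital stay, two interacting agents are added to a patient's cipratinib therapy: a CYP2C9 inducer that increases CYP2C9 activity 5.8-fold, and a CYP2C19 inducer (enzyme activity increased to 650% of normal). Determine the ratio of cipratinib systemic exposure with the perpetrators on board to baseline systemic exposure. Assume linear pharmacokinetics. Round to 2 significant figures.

0.21

CYP2C9: 0.29 × 5.8 = 1.682
CYP2C19: 0.42 × 6.5 = 2.73
Other: 0.29 (unchanged)
CL_new/CL_old = 1.682 + 2.73 + 0.29 = 4.702.
Systemic exposure ∝ 1/CL: fold-change = 1 / 4.702 = 0.21.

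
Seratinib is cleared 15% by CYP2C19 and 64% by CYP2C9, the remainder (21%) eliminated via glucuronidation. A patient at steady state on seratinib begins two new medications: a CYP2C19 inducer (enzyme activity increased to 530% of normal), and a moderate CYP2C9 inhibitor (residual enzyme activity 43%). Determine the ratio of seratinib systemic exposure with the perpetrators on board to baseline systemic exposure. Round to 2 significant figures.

The CYP2C19 pathway (15% of clearance) is boosted to 5.3× activity: 0.15 × 5.3 = 0.795.
The CYP2C9 pathway (64% of clearance) is reduced to 0.43× activity: 0.64 × 0.43 = 0.2752.
Non-CYP routes (21%) are unchanged.
New clearance relative to baseline: 0.795 + 0.2752 + 0.21 = 1.2802.
Systemic exposure ∝ 1/CL: fold-change = 1 / 1.2802 = 0.78.

0.78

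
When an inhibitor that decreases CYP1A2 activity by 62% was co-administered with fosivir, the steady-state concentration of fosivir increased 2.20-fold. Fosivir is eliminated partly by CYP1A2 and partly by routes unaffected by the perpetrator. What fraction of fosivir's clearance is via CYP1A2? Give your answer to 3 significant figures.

0.880

Let fm be the CYP1A2 fraction. New clearance relative to baseline = fm × 0.38 + (1 − fm).
Steady-state concentration ratio = 1 / (new CL fraction), so new CL fraction = 1 / 2.20 = 0.4545.
fm × 0.38 + 1 − fm = 0.4545  ⇒  fm × (0.38 − 1) = −0.5455  ⇒  fm = 0.880.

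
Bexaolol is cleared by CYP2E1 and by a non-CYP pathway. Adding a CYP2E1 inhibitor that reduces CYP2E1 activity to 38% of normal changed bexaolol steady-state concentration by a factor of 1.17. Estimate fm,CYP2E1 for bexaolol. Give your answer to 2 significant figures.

0.23

Let x = fm,CYP2E1. Because steady-state concentration ∝ 1/CL, relative clearance fell to 1/1.17 = 0.8547.
Only the CYP2E1 route changed, so 0.8547 = x·0.38 + (1 − x), giving x = 0.23.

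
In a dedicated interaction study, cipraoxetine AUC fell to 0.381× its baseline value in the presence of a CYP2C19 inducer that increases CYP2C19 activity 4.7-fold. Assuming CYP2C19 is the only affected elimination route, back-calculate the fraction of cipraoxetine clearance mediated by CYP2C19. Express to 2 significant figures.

0.44

Call the CYP2C19 fraction fm. After the interaction, CL_new/CL_old = fm × 4.7 + (1 − fm).
AUC ratio = 1 / (new CL fraction), so new CL fraction = 1 / 0.381 = 2.625.
fm × 4.7 + 1 − fm = 2.625  ⇒  fm × (4.7 − 1) = 1.625  ⇒  fm = 0.44.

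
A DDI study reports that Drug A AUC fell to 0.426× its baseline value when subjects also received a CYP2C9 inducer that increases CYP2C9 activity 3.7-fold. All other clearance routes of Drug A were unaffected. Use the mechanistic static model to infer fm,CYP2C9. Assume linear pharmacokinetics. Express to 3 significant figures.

0.499

CL'/CL = 1 / 0.426 = 2.347
3.7·fm + (1 − fm) = 2.347
fm = (2.347 − 1) / (3.7 − 1) = 0.499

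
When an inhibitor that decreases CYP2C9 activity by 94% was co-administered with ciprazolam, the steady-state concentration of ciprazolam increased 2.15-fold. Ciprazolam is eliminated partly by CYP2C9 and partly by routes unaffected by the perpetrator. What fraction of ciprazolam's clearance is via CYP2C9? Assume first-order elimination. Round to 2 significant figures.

0.57

CL'/CL = 1 / 2.15 = 0.4651
0.06·fm + (1 − fm) = 0.4651
fm = (0.4651 − 1) / (0.06 − 1) = 0.57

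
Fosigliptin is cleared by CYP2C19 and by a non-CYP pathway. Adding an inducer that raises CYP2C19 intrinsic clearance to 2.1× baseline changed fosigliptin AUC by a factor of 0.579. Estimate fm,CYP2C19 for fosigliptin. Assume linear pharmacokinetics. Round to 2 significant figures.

Call the CYP2C19 fraction fm. After the interaction, CL_new/CL_old = fm × 2.1 + (1 − fm).
AUC ratio = 1 / (new CL fraction), so new CL fraction = 1 / 0.579 = 1.727.
fm × 2.1 + 1 − fm = 1.727  ⇒  fm × (2.1 − 1) = 0.7271  ⇒  fm = 0.66.

0.66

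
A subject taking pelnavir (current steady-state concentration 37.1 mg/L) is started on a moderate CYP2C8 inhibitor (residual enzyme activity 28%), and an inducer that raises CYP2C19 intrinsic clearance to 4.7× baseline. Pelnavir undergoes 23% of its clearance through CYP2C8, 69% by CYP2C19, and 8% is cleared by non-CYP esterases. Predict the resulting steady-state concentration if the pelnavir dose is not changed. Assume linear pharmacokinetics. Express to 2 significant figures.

CYP2C8: 0.23 × 0.28 = 0.0644
CYP2C19: 0.69 × 4.7 = 3.243
Other: 0.08 (unchanged)
New clearance relative to baseline: 0.0644 + 3.243 + 0.08 = 3.3874.
New steady-state concentration = 37.1 / 3.3874 = 11 mg/L (concentration scales inversely with clearance).

11 mg/L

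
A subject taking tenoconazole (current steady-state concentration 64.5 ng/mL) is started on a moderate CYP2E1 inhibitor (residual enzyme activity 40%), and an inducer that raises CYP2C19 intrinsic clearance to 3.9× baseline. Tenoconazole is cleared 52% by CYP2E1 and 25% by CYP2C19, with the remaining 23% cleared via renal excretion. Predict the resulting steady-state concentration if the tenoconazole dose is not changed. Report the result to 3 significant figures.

The CYP2E1 pathway (52% of clearance) drops to 0.4× activity: 0.52 × 0.4 = 0.208.
The CYP2C19 pathway (25% of clearance) rises to 3.9× activity: 0.25 × 3.9 = 0.975.
Non-CYP routes (23%) are unchanged.
Relative clearance = 0.208 + 0.975 + 0.23 = 1.413.
Steady-state concentration ∝ 1/CL: new value = 64.5 / 1.413 = 45.6 ng/mL.

45.6 ng/mL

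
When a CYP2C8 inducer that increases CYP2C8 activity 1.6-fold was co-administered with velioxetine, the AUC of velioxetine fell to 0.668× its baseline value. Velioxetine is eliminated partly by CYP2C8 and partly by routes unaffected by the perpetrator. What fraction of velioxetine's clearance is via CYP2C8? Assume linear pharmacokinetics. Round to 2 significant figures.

Call the CYP2C8 fraction fm. After the interaction, CL_new/CL_old = fm × 1.6 + (1 − fm).
AUC ratio = 1 / (new CL fraction), so new CL fraction = 1 / 0.668 = 1.497.
fm × 1.6 + 1 − fm = 1.497  ⇒  fm × (1.6 − 1) = 0.497  ⇒  fm = 0.83.

0.83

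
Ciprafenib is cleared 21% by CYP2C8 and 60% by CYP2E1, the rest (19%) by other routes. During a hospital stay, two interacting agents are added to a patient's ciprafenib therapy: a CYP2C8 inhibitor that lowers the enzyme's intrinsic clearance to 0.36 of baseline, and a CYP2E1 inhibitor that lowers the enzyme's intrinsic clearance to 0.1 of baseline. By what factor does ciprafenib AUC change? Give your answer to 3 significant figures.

The CYP2C8 pathway (21% of clearance) drops to 0.36× activity: 0.21 × 0.36 = 0.0756.
The CYP2E1 pathway (60% of clearance) falls to 0.1× activity: 0.6 × 0.1 = 0.06.
Non-CYP routes (19%) are unchanged.
CL_new/CL_old = 0.0756 + 0.06 + 0.19 = 0.3256.
Because AUC varies inversely with clearance, the combined effect is 1 / 0.3256 = 3.07.

3.07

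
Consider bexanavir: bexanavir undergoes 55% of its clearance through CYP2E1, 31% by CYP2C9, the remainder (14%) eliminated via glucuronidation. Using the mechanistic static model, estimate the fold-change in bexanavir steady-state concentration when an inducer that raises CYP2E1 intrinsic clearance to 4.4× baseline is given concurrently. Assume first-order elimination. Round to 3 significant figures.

0.348

CYP2E1: 0.55 × 4.4 = 2.42
CYP2C9: 0.31 (unchanged)
Other: 0.14 (unchanged)
Relative clearance = 2.42 + 0.31 + 0.14 = 2.87.
Steady-state concentration is inversely proportional to clearance, so the fold-change is 1 / 2.87 = 0.348.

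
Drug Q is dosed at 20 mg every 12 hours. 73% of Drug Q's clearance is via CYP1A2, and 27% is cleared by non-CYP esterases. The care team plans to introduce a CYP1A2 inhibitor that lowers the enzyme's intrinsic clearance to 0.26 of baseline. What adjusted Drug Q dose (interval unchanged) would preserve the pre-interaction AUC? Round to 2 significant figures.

9.2 mg

CYP1A2: 0.73 × 0.26 = 0.1898
Other: 0.27 (unchanged)
New clearance relative to baseline: 0.1898 + 0.27 = 0.4598.
Exposure is unchanged when dose changes in proportion to clearance. New dose = 20 mg × 0.4598 = 9.2 mg.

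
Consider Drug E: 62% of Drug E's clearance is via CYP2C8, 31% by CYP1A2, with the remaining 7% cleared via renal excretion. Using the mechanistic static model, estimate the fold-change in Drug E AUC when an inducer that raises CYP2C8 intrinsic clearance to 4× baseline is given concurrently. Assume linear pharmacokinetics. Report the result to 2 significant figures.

0.35

CYP2C8: 0.62 × 4 = 2.48
CYP1A2: 0.31 (unchanged)
Other: 0.07 (unchanged)
New clearance relative to baseline: 2.48 + 0.31 + 0.07 = 2.86.
AUC is inversely proportional to clearance, so the fold-change is 1 / 2.86 = 0.35.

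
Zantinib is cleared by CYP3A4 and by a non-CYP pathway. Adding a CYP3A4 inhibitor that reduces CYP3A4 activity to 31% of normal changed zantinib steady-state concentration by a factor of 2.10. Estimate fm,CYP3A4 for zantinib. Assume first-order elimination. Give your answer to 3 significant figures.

0.759

Call the CYP3A4 fraction fm. After the interaction, CL_new/CL_old = fm × 0.31 + (1 − fm).
Steady-state concentration ratio = 1 / (new CL fraction), so new CL fraction = 1 / 2.10 = 0.4762.
fm × 0.31 + 1 − fm = 0.4762  ⇒  fm × (0.31 − 1) = −0.5238  ⇒  fm = 0.759.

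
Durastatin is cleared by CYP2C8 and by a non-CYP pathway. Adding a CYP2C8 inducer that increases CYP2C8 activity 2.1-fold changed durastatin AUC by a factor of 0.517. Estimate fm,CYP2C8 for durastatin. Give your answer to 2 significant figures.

0.85

Write x for the fraction cleared via CYP2C8. The observed AUC change means clearance rose to 1/0.517 = 1.934 of baseline.
Only the CYP2C8 route changed, so 1.934 = x·2.1 + (1 − x), giving x = 0.85.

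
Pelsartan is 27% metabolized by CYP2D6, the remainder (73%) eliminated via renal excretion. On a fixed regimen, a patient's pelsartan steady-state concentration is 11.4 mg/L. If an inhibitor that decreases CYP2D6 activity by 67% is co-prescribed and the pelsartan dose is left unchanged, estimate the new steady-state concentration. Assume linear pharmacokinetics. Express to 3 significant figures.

13.9 mg/L

The CYP2D6 pathway (27% of clearance) is reduced to 0.33× activity: 0.27 × 0.33 = 0.0891.
The remaining 73% of clearance is unaffected.
New clearance relative to baseline: 0.0891 + 0.73 = 0.8191.
With dosing unchanged, steady-state concentration scales as 1/CL: 11.4 / 0.8191 = 13.9 mg/L.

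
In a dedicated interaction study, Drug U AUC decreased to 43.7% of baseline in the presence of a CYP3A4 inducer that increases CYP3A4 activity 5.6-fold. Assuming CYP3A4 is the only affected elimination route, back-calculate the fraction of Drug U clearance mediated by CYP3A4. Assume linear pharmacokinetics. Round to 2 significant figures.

CL'/CL = 1 / 0.437 = 2.288
5.6·fm + (1 − fm) = 2.288
fm = (2.288 − 1) / (5.6 − 1) = 0.28

0.28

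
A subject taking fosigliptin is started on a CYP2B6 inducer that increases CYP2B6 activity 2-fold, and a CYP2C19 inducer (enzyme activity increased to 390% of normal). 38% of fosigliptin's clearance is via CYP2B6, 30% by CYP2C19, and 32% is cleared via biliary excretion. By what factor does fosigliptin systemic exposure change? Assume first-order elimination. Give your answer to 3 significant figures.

0.444

The CYP2B6 pathway (38% of clearance) rises to 2× activity: 0.38 × 2 = 0.76.
The CYP2C19 pathway (30% of clearance) rises to 3.9× activity: 0.3 × 3.9 = 1.17.
Non-CYP routes (32%) are unchanged.
New clearance relative to baseline: 0.76 + 1.17 + 0.32 = 2.25.
Because systemic exposure varies inversely with clearance, the combined effect is 1 / 2.25 = 0.444.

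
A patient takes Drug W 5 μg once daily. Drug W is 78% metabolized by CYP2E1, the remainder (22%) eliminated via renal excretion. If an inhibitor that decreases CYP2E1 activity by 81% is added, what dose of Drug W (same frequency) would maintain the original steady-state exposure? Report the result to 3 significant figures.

CYP2E1: 0.78 × 0.19 = 0.1482
Other: 0.22 (unchanged)
Relative clearance = 0.1482 + 0.22 = 0.3682.
Css,avg = (dose rate)/CL, so holding Css fixed requires dose ∝ CL: 5 × 0.3682 = 1.84 μg.

1.84 μg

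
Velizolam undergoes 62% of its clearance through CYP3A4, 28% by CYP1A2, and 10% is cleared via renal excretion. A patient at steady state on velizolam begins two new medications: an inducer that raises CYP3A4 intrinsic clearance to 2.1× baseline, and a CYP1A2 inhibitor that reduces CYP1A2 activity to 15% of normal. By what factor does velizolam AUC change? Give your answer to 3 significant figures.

The CYP3A4 pathway (62% of clearance) is boosted to 2.1× activity: 0.62 × 2.1 = 1.302.
The CYP1A2 pathway (28% of clearance) drops to 0.15× activity: 0.28 × 0.15 = 0.042.
The remaining 10% of clearance is unaffected.
New clearance relative to baseline: 1.302 + 0.042 + 0.1 = 1.444.
Because AUC varies inversely with clearance, the combined effect is 1 / 1.444 = 0.693.

0.693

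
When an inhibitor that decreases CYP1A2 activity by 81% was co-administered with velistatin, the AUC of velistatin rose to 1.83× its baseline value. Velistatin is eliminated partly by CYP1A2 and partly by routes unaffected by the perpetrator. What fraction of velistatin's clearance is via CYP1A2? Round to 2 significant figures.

Write x for the fraction cleared via CYP1A2. The observed AUC change means clearance fell to 1/1.83 = 0.5464 of baseline.
Setting x·0.19 + (1 − x) = 0.5464 and solving: x = (0.5464 − 1)/(0.19 − 1) = 0.56.

0.56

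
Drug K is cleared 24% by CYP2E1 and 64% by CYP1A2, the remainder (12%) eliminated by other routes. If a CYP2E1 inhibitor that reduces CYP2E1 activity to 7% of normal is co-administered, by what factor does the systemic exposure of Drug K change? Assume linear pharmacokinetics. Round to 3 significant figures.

1.29

CYP2E1: 0.24 × 0.07 = 0.0168
CYP1A2: 0.64 (unchanged)
Other: 0.12 (unchanged)
CL_new/CL_old = 0.0168 + 0.64 + 0.12 = 0.7768.
Systemic exposure ratio = CL_old/CL_new = 1 / 0.7768 = 1.29.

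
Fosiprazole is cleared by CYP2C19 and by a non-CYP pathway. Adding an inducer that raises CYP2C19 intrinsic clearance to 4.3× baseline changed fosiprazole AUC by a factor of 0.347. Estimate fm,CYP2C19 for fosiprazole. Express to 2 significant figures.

Write x for the fraction cleared via CYP2C19. The observed AUC change means clearance rose to 1/0.347 = 2.882 of baseline.
Only the CYP2C19 route changed, so 2.882 = x·4.3 + (1 − x), giving x = 0.57.

0.57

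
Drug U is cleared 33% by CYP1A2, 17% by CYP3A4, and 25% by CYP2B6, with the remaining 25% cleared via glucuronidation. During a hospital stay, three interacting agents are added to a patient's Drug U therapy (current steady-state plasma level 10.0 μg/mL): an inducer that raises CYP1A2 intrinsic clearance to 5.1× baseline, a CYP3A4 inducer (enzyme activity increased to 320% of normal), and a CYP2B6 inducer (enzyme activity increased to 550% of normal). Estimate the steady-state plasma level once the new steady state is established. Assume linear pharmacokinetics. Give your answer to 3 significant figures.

The CYP1A2 pathway (33% of clearance) is boosted to 5.1× activity: 0.33 × 5.1 = 1.683.
The CYP3A4 pathway (17% of clearance) rises to 3.2× activity: 0.17 × 3.2 = 0.544.
The CYP2B6 pathway (25% of clearance) increases to 5.5× activity: 0.25 × 5.5 = 1.375.
The remaining 25% of clearance is unaffected.
Relative clearance = 1.683 + 0.544 + 1.375 + 0.25 = 3.852.
Steady-state plasma level ∝ 1/CL: new value = 10.0 / 3.852 = 2.60 μg/mL.

2.60 μg/mL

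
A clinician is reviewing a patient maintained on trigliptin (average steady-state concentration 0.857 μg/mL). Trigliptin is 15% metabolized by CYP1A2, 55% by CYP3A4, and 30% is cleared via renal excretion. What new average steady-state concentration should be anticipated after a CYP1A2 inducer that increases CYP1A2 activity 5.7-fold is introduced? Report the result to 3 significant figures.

0.503 μg/mL

The CYP1A2 pathway (15% of clearance) is boosted to 5.7× activity: 0.15 × 5.7 = 0.855.
CYP3A4 (55%) and the residual 30% are unaffected.
CL_new/CL_old = 0.855 + 0.55 + 0.3 = 1.705.
New average steady-state concentration = baseline ÷ relative clearance = 0.857 / 1.705 = 0.503 μg/mL.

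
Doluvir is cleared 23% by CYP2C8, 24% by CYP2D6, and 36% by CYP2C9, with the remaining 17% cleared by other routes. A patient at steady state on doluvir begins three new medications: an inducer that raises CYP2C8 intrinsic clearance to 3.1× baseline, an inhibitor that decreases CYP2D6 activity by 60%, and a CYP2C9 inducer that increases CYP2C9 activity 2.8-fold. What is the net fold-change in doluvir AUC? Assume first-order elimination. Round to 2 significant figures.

0.50

The CYP2C8 pathway (23% of clearance) rises to 3.1× activity: 0.23 × 3.1 = 0.713.
The CYP2D6 pathway (24% of clearance) falls to 0.4× activity: 0.24 × 0.4 = 0.096.
The CYP2C9 pathway (36% of clearance) is boosted to 2.8× activity: 0.36 × 2.8 = 1.008.
Non-CYP routes (17%) are unchanged.
Relative clearance = 0.713 + 0.096 + 1.008 + 0.17 = 1.987.
Because AUC varies inversely with clearance, the combined effect is 1 / 1.987 = 0.50.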